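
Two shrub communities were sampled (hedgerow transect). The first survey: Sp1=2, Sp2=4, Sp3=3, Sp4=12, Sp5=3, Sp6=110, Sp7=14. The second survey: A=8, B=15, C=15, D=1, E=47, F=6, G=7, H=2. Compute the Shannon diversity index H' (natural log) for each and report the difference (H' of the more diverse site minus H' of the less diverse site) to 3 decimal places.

The first survey: N=148, proportions 0.01351, 0.02703, 0.02027, 0.08108, 0.02027, 0.74324, 0.09459, giving H' = 0.96112 (working shown to 5 dp, full precision carried).
The second survey: N=101, proportions 0.07921, 0.14851, 0.14851, 0.0099, 0.46535, 0.05941, 0.06931, 0.0198, giving H' = 1.59936.
Difference = |0.96112 − 1.59936| = 0.63824, i.e. 0.638 to 3 decimal places.

0.638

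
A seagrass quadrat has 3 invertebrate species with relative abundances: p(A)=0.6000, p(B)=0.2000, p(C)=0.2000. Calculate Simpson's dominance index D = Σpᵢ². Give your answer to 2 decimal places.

D = 0.6² + 0.2² + 0.2² = 0.3600 + 0.0400 + 0.0400 = 0.4400 (working shown to 4 dp, full precision carried).
To 2 decimal places, D = 0.44.

0.44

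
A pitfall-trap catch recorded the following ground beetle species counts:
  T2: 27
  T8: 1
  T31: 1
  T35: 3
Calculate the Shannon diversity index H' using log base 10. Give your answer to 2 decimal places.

0.25

Total N = 27+1+1+3 = 32, so the proportions are 0.8438, 0.0312, 0.0312, 0.0938 (working shown to 4 dp, full precision carried).
Each pᵢ log₁₀ pᵢ term: 0.8438×(-0.0738)=-0.0623, 0.0312×(-1.5051)=-0.0470, 0.0312×(-1.5051)=-0.0470, 0.0938×(-1.0280)=-0.0964.
Sum = -0.2527, so H' = 0.25.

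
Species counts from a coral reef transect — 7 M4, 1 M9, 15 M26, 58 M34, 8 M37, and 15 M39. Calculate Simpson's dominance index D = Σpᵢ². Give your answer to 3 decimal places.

Total N = 7+1+15+58+8+15 = 104, so the proportions are 0.06731, 0.00962, 0.14423, 0.55769, 0.07692, 0.14423 (working shown to 5 dp, full precision carried).
D = 0.06731² + 0.00962² + 0.14423² + 0.55769² + 0.07692² + 0.14423² = 0.00453 + 0.00009 + 0.02080 + 0.31102 + 0.00592 + 0.02080 = 0.36317.
To 3 decimal places, D = 0.363.

0.363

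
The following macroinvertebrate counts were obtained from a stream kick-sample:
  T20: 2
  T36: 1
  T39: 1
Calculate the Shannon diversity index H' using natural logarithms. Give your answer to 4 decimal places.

Total N = 2+1+1 = 4, so the proportions are 0.5, 0.25, 0.25 (working shown to 6 dp, full precision carried).
Each pᵢ ln pᵢ term: 0.5×(-0.693147)=-0.346574, 0.25×(-1.386294)=-0.346574, 0.25×(-1.386294)=-0.346574.
Sum = -1.039721, so H' = 1.0397.

1.0397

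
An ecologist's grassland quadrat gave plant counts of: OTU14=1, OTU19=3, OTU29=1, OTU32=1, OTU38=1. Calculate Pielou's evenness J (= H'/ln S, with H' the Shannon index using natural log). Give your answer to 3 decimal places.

0.917

Total N = 1+3+1+1+1 = 7, so the proportions are 0.14286, 0.42857, 0.14286, 0.14286, 0.14286 (working shown to 5 dp, full precision carried).
H' = −Σ pᵢ ln pᵢ = −((-0.27799) + (-0.36313) + (-0.27799) + (-0.27799) + (-0.27799)) = 1.47508.
With S = 5 species, ln S = 1.60944, so J = 1.47508/1.60944 = 0.91652, i.e. 0.917 to 3 decimal places.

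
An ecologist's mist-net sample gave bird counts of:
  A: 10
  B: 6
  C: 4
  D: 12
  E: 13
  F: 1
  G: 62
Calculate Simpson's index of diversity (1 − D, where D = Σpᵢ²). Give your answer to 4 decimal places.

Total N = 10+6+4+12+13+1+62 = 108, so the proportions are 0.092593, 0.055556, 0.037037, 0.111111, 0.12037, 0.009259, 0.574074 (working shown to 6 dp, full precision carried).
D = 0.092593² + 0.055556² + 0.037037² + 0.111111² + 0.12037² + 0.009259² + 0.574074² = 0.008573 + 0.003086 + 0.001372 + 0.012346 + 0.014489 + 0.000086 + 0.329561 = 0.369513.
So 1 − D = 0.630487, i.e. 0.6305 to 4 decimal places.

0.6305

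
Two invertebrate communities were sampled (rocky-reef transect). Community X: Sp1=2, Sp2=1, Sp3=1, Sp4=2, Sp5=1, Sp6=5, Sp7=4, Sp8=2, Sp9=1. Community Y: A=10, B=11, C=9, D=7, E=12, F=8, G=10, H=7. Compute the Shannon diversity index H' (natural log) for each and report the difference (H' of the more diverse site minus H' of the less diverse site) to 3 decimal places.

0.052

Community X: N=19, proportions 0.10526, 0.05263, 0.05263, 0.10526, 0.05263, 0.26316, 0.21053, 0.10526, 0.05263, giving H' = 2.01016 (working shown to 5 dp, full precision carried).
Community Y: N=74, proportions 0.13514, 0.14865, 0.12162, 0.09459, 0.16216, 0.10811, 0.13514, 0.09459, giving H' = 2.06216.
Difference = |2.01016 − 2.06216| = 0.05200, i.e. 0.052 to 3 decimal places.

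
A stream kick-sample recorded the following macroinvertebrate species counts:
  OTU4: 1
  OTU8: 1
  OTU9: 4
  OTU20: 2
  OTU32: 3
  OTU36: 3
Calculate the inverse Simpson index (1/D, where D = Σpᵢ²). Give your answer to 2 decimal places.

Total N = 1+1+4+2+3+3 = 14, so the proportions are 0.071429, 0.071429, 0.285714, 0.142857, 0.214286, 0.214286 (working shown to 6 dp, full precision carried).
D = 0.071429² + 0.071429² + 0.285714² + 0.142857² + 0.214286² + 0.214286² = 0.005102 + 0.005102 + 0.081633 + 0.020408 + 0.045918 + 0.045918 = 0.204082.
So 1/D = 4.9000, i.e. 4.90 to 2 decimal places.

4.90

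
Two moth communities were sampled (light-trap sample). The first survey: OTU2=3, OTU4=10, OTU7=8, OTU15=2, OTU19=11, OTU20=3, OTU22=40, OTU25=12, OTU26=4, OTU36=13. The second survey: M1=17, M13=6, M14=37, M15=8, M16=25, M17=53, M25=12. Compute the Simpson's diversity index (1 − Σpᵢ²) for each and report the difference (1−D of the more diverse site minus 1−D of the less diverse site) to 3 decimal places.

The first survey: N=106, proportions 0.028302, 0.09434, 0.075472, 0.018868, 0.103774, 0.028302, 0.377358, 0.113208, 0.037736, 0.122642, giving 1−D = 0.800997 (working shown to 6 dp, full precision carried).
The second survey: N=158, proportions 0.107595, 0.037975, 0.234177, 0.050633, 0.158228, 0.335443, 0.075949, giving 1−D = 0.786252.
Difference = |0.800997 − 0.786252| = 0.014745, i.e. 0.015 to 3 decimal places.

0.015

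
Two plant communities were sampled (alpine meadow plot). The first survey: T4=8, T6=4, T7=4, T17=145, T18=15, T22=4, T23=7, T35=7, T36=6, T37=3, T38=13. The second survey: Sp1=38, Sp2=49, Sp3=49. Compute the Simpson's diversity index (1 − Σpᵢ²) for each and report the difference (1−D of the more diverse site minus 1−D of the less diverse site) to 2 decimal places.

The first survey: N=216, proportions 0.037037, 0.018519, 0.018519, 0.671296, 0.069444, 0.018519, 0.032407, 0.032407, 0.027778, 0.013889, 0.060185, giving 1−D = 0.535451 (working shown to 6 dp, full precision carried).
The second survey: N=136, proportions 0.279412, 0.360294, 0.360294, giving 1−D = 0.662305.
Difference = |0.535451 − 0.662305| = 0.126854, i.e. 0.13 to 2 decimal places.

0.13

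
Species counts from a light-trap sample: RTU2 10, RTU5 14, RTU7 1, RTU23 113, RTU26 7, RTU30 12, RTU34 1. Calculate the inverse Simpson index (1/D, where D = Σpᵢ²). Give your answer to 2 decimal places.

1.88

Total N = 10+14+1+113+7+12+1 = 158, so the proportions are 0.06329, 0.08861, 0.00633, 0.71519, 0.0443, 0.07595, 0.00633 (working shown to 5 dp, full precision carried).
D = 0.06329² + 0.08861² + 0.00633² + 0.71519² + 0.0443² + 0.07595² + 0.00633² = 0.00401 + 0.00785 + 0.00004 + 0.51150 + 0.00196 + 0.00577 + 0.00004 = 0.53116.
So 1/D = 1.8827, i.e. 1.88 to 2 decimal places.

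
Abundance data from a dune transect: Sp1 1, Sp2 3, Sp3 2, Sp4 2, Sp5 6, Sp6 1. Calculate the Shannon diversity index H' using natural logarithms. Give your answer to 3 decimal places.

1.587

Total N = 1+3+2+2+6+1 = 15, so the proportions are 0.06667, 0.2, 0.13333, 0.13333, 0.4, 0.06667 (working shown to 5 dp, full precision carried).
Each pᵢ ln pᵢ term: 0.06667×(-2.70805)=-0.18054, 0.2×(-1.60944)=-0.32189, 0.13333×(-2.01490)=-0.26865, 0.13333×(-2.01490)=-0.26865, 0.4×(-0.91629)=-0.36652, 0.06667×(-2.70805)=-0.18054.
Sum = -1.58678, so H' = 1.587.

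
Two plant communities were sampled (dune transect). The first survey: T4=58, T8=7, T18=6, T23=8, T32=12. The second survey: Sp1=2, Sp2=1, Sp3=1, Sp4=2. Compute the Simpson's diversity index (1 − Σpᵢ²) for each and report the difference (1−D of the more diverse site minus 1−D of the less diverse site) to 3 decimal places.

0.164

The first survey: N=91, proportions 0.63736264, 0.07692308, 0.06593407, 0.08791209, 0.13186813, giving 1−D = 0.55838667 (working shown to 8 dp, full precision carried).
The second survey: N=6, proportions 0.33333333, 0.16666667, 0.16666667, 0.33333333, giving 1−D = 0.72222222.
Difference = |0.55838667 − 0.72222222| = 0.16383555, i.e. 0.164 to 3 decimal places.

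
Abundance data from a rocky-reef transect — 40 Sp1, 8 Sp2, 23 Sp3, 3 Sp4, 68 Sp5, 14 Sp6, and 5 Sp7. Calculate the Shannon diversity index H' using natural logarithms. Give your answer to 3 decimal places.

1.532

Total N = 40+8+23+3+68+14+5 = 161, so the proportions are 0.24845, 0.04969, 0.14286, 0.01863, 0.42236, 0.08696, 0.03106 (working shown to 5 dp, full precision carried).
Each pᵢ ln pᵢ term: 0.24845×(-1.39252)=-0.34597, 0.04969×(-3.00196)=-0.14917, 0.14286×(-1.94591)=-0.27799, 0.01863×(-3.98279)=-0.07421, 0.42236×(-0.86190)=-0.36403, 0.08696×(-2.44235)=-0.21238, 0.03106×(-3.47197)=-0.10783.
Sum = -1.53157, so H' = 1.532.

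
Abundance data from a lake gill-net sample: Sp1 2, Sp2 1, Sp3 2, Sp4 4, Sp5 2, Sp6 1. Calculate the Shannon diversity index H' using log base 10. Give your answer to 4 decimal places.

0.7280

Total N = 2+1+2+4+2+1 = 12, so the proportions are 0.166667, 0.083333, 0.166667, 0.333333, 0.166667, 0.083333 (working shown to 6 dp, full precision carried).
Each pᵢ log₁₀ pᵢ term: 0.166667×(-0.778151)=-0.129692, 0.083333×(-1.079181)=-0.089932, 0.166667×(-0.778151)=-0.129692, 0.333333×(-0.477121)=-0.159040, 0.166667×(-0.778151)=-0.129692, 0.083333×(-1.079181)=-0.089932.
Sum = -0.727980, so H' = 0.7280.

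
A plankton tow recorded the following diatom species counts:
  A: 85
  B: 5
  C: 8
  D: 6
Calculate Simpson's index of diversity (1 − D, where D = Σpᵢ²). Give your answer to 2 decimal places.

Total N = 85+5+8+6 = 104, so the proportions are 0.8173, 0.0481, 0.0769, 0.0577 (working shown to 4 dp, full precision carried).
D = 0.8173² + 0.0481² + 0.0769² + 0.0577² = 0.6680 + 0.0023 + 0.0059 + 0.0033 = 0.6795.
So 1 − D = 0.3205, i.e. 0.32 to 2 decimal places.

0.32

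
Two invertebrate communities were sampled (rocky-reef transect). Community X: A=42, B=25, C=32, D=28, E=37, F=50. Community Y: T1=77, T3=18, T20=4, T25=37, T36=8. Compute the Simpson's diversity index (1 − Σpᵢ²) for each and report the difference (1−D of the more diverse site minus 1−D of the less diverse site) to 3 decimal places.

0.195

Community X: N=214, proportions 0.19626, 0.11682, 0.14953, 0.13084, 0.1729, 0.23364, giving 1−D = 0.82387 (working shown to 5 dp, full precision carried).
Community Y: N=144, proportions 0.53472, 0.125, 0.02778, 0.25694, 0.05556, giving 1−D = 0.62857.
Difference = |0.82387 − 0.62857| = 0.19530, i.e. 0.195 to 3 decimal places.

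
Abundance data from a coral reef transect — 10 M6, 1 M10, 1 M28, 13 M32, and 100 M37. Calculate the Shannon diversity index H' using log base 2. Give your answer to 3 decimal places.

Total N = 10+1+1+13+100 = 125, so the proportions are 0.08, 0.008, 0.008, 0.104, 0.8 (working shown to 5 dp, full precision carried).
Each pᵢ log₂ pᵢ term: 0.08×(-3.64386)=-0.29151, 0.008×(-6.96578)=-0.05573, 0.008×(-6.96578)=-0.05573, 0.104×(-3.26534)=-0.33960, 0.8×(-0.32193)=-0.25754.
Sum = -1.00010, so H' = 1.000.

1.000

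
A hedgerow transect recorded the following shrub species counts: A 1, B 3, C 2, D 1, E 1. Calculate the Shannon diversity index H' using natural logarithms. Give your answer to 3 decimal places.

1.494

Total N = 1+3+2+1+1 = 8, so the proportions are 0.125, 0.375, 0.25, 0.125, 0.125 (working shown to 5 dp, full precision carried).
Each pᵢ ln pᵢ term: 0.125×(-2.07944)=-0.25993, 0.375×(-0.98083)=-0.36781, 0.25×(-1.38629)=-0.34657, 0.125×(-2.07944)=-0.25993, 0.125×(-2.07944)=-0.25993.
Sum = -1.49418, so H' = 1.494.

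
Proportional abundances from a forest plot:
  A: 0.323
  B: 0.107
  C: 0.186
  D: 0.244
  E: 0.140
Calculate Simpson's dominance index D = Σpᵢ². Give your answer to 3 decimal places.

0.230

D = 0.323² + 0.107² + 0.186² + 0.244² + 0.14² = 0.10433 + 0.01145 + 0.03460 + 0.05954 + 0.01960 = 0.22951 (working shown to 5 dp, full precision carried).
To 3 decimal places, D = 0.230.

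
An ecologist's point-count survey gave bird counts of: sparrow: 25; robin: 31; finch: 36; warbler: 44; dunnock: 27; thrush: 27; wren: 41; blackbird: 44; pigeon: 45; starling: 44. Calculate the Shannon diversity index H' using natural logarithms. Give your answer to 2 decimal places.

2.28

Total N = 25+31+36+44+27+27+41+44+45+44 = 364, so the proportions are 0.0687, 0.0852, 0.0989, 0.1209, 0.0742, 0.0742, 0.1126, 0.1209, 0.1236, 0.1209 (working shown to 4 dp, full precision carried).
Each pᵢ ln pᵢ term: 0.0687×(-2.6783)=-0.1839, 0.0852×(-2.4632)=-0.2098, 0.0989×(-2.3136)=-0.2288, 0.1209×(-2.1130)=-0.2554, 0.0742×(-2.6013)=-0.1930, 0.0742×(-2.6013)=-0.1930, 0.1126×(-2.1836)=-0.2460, 0.1209×(-2.1130)=-0.2554, 0.1236×(-2.0905)=-0.2584, 0.1209×(-2.1130)=-0.2554.
Sum = -2.2791, so H' = 2.28.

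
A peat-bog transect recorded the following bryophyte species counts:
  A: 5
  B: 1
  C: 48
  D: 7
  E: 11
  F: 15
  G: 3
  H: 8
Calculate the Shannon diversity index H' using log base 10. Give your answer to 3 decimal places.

0.687

Total N = 5+1+48+7+11+15+3+8 = 98, so the proportions are 0.05102, 0.0102, 0.4898, 0.07143, 0.11224, 0.15306, 0.03061, 0.08163 (working shown to 5 dp, full precision carried).
Each pᵢ log₁₀ pᵢ term: 0.05102×(-1.29226)=-0.06593, 0.0102×(-1.99123)=-0.02032, 0.4898×(-0.30998)=-0.15183, 0.07143×(-1.14613)=-0.08187, 0.11224×(-0.94983)=-0.10661, 0.15306×(-0.81513)=-0.12477, 0.03061×(-1.51410)=-0.04635, 0.08163×(-1.08814)=-0.08883.
Sum = -0.68650, so H' = 0.687.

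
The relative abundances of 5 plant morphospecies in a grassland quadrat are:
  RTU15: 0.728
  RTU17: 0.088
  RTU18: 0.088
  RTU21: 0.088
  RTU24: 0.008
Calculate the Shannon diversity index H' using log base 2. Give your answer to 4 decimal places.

1.3148

Each pᵢ log₂ pᵢ term (working shown to 6 dp, full precision carried): 0.728×(-0.457990)=-0.333416, 0.088×(-3.506353)=-0.308559, 0.088×(-3.506353)=-0.308559, 0.088×(-3.506353)=-0.308559, 0.008×(-6.965784)=-0.055726.
Sum = -1.314820, so H' = 1.3148.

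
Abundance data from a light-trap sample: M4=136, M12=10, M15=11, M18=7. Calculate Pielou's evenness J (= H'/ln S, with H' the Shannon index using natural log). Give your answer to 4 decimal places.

0.4629

Total N = 136+10+11+7 = 164, so the proportions are 0.829268, 0.060976, 0.067073, 0.042683 (working shown to 6 dp, full precision carried).
H' = −Σ pᵢ ln pᵢ = −((-0.155249) + (-0.170566) + (-0.181230) + (-0.134620)) = 0.641664.
With S = 4 species, ln S = 1.386294, so J = 0.641664/1.386294 = 0.462863, i.e. 0.4629 to 4 decimal places.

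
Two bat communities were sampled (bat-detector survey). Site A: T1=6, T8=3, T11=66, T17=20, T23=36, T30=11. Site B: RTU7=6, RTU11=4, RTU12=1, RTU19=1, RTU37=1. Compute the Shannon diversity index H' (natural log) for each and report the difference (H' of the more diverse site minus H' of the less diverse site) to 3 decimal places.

0.082

Site A: N=142, proportions 0.04225, 0.02113, 0.46479, 0.14085, 0.25352, 0.07746, giving H' = 1.39342 (working shown to 5 dp, full precision carried).
Site B: N=13, proportions 0.46154, 0.30769, 0.07692, 0.07692, 0.07692, giving H' = 1.31143.
Difference = |1.39342 − 1.31143| = 0.08199, i.e. 0.082 to 3 decimal places.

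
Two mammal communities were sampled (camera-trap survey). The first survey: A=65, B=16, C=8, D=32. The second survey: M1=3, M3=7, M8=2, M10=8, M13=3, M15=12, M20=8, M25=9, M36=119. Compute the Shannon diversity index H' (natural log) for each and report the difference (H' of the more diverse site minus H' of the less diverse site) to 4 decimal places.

The first survey: N=121, proportions 0.5371901, 0.1322314, 0.0661157, 0.2644628, giving H' = 1.1326858 (working shown to 7 dp, full precision carried).
The second survey: N=171, proportions 0.0175439, 0.0409357, 0.0116959, 0.0467836, 0.0175439, 0.0701754, 0.0467836, 0.0526316, 0.6959064, giving H' = 1.2049384.
Difference = |1.1326858 − 1.2049384| = 0.0722526, i.e. 0.0723 to 4 decimal places.

0.0723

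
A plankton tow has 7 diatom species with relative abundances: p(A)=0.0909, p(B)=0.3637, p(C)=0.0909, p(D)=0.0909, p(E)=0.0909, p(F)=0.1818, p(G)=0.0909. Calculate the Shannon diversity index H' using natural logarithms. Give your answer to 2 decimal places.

Each pᵢ ln pᵢ term (working shown to 4 dp, full precision carried): 0.0909×(-2.3980)=-0.2180, 0.3637×(-1.0114)=-0.3679, 0.0909×(-2.3980)=-0.2180, 0.0909×(-2.3980)=-0.2180, 0.0909×(-2.3980)=-0.2180, 0.1818×(-1.7048)=-0.3099, 0.0909×(-2.3980)=-0.2180.
Sum = -1.7677, so H' = 1.77.

1.77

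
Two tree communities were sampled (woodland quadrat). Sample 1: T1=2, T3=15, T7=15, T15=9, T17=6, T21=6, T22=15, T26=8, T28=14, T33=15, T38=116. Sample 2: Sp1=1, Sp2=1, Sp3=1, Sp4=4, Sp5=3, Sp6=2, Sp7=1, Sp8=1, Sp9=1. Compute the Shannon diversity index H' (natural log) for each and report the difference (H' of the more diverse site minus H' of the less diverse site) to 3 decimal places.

Sample 1: N=221, proportions 0.00905, 0.06787, 0.06787, 0.04072, 0.02715, 0.02715, 0.06787, 0.0362, 0.06335, 0.06787, 0.52489, giving H' = 1.73235 (working shown to 5 dp, full precision carried).
Sample 2: N=15, proportions 0.06667, 0.06667, 0.06667, 0.26667, 0.2, 0.13333, 0.06667, 0.06667, 0.06667, giving H' = 2.02623.
Difference = |1.73235 − 2.02623| = 0.29388, i.e. 0.294 to 3 decimal places.

0.294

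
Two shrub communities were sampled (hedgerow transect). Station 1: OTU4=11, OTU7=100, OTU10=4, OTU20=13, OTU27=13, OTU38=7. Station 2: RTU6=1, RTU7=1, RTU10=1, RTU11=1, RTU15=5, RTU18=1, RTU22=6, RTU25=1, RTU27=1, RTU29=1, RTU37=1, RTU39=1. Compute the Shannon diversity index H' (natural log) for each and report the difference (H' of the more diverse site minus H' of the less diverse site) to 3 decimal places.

Station 1: N=148, proportions 0.074324, 0.675676, 0.027027, 0.087838, 0.087838, 0.047297, giving H' = 1.127286 (working shown to 6 dp, full precision carried).
Station 2: N=21, proportions 0.047619, 0.047619, 0.047619, 0.047619, 0.238095, 0.047619, 0.285714, 0.047619, 0.047619, 0.047619, 0.047619, 0.047619, giving H' = 2.149392.
Difference = |1.127286 − 2.149392| = 1.022106, i.e. 1.022 to 3 decimal places.

1.022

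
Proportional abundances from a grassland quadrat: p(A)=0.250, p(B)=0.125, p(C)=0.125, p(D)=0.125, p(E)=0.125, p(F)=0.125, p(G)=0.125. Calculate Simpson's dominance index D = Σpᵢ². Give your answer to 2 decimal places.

0.16

D = 0.25² + 0.125² + 0.125² + 0.125² + 0.125² + 0.125² + 0.125² = 0.0625 + 0.0156 + 0.0156 + 0.0156 + 0.0156 + 0.0156 + 0.0156 = 0.1562 (working shown to 4 dp, full precision carried).
To 2 decimal places, D = 0.16.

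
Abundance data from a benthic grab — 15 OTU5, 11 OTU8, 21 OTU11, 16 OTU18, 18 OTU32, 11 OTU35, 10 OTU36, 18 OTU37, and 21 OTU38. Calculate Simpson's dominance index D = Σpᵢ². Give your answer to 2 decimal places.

Total N = 15+11+21+16+18+11+10+18+21 = 141, so the proportions are 0.1064, 0.078, 0.1489, 0.1135, 0.1277, 0.078, 0.0709, 0.1277, 0.1489 (working shown to 4 dp, full precision carried).
D = 0.1064² + 0.078² + 0.1489² + 0.1135² + 0.1277² + 0.078² + 0.0709² + 0.1277² + 0.1489² = 0.0113 + 0.0061 + 0.0222 + 0.0129 + 0.0163 + 0.0061 + 0.0050 + 0.0163 + 0.0222 = 0.1184.
To 2 decimal places, D = 0.12.

0.12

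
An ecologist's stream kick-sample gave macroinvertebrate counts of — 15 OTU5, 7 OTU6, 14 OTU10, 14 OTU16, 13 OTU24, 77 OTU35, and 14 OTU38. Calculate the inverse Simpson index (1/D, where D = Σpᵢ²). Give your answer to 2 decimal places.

3.41

Total N = 15+7+14+14+13+77+14 = 154, so the proportions are 0.097403, 0.045455, 0.090909, 0.090909, 0.084416, 0.5, 0.090909 (working shown to 6 dp, full precision carried).
D = 0.097403² + 0.045455² + 0.090909² + 0.090909² + 0.084416² + 0.5² + 0.090909² = 0.009487 + 0.002066 + 0.008264 + 0.008264 + 0.007126 + 0.250000 + 0.008264 = 0.293473.
So 1/D = 3.4075, i.e. 3.41 to 2 decimal places.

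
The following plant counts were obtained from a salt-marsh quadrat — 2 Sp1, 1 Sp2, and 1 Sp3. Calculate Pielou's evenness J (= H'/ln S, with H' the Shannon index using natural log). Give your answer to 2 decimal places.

Total N = 2+1+1 = 4, so the proportions are 0.5, 0.25, 0.25 (working shown to 4 dp, full precision carried).
H' = −Σ pᵢ ln pᵢ = −((-0.3466) + (-0.3466) + (-0.3466)) = 1.0397.
With S = 3 species, ln S = 1.0986, so J = 1.0397/1.0986 = 0.9464, i.e. 0.95 to 2 decimal places.

0.95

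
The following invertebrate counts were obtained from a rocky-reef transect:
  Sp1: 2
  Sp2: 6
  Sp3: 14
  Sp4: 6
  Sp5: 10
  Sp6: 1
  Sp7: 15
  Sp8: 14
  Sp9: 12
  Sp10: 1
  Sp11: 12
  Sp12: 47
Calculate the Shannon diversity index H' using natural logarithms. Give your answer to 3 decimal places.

Total N = 2+6+14+6+10+1+15+14+12+1+12+47 = 140, so the proportions are 0.01429, 0.04286, 0.1, 0.04286, 0.07143, 0.00714, 0.10714, 0.1, 0.08571, 0.00714, 0.08571, 0.33571 (working shown to 5 dp, full precision carried).
Each pᵢ ln pᵢ term: 0.01429×(-4.24850)=-0.06069, 0.04286×(-3.14988)=-0.13499, 0.1×(-2.30259)=-0.23026, 0.04286×(-3.14988)=-0.13499, 0.07143×(-2.63906)=-0.18850, 0.00714×(-4.94164)=-0.03530, 0.10714×(-2.23359)=-0.23931, 0.1×(-2.30259)=-0.23026, 0.08571×(-2.45674)=-0.21058, 0.00714×(-4.94164)=-0.03530, 0.08571×(-2.45674)=-0.21058, 0.33571×(-1.09149)=-0.36643.
Sum = -2.07720, so H' = 2.077.

2.077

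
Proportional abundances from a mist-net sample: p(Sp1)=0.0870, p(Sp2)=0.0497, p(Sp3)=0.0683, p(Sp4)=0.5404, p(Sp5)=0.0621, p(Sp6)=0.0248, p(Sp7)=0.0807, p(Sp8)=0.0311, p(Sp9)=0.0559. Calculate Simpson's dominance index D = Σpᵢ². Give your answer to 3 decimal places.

D = 0.087² + 0.0497² + 0.0683² + 0.5404² + 0.0621² + 0.0248² + 0.0807² + 0.0311² + 0.0559² = 0.00757 + 0.00247 + 0.00466 + 0.29203 + 0.00386 + 0.00062 + 0.00651 + 0.00097 + 0.00312 = 0.32181 (working shown to 5 dp, full precision carried).
To 3 decimal places, D = 0.322.

0.322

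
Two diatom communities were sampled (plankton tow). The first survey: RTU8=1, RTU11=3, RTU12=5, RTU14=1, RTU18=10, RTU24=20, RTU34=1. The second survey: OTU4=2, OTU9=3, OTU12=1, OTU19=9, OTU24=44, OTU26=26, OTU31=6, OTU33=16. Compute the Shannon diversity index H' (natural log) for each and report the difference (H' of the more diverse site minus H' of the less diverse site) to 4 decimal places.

0.1674

The first survey: N=41, proportions 0.02439, 0.073171, 0.121951, 0.02439, 0.243902, 0.487805, 0.02439, giving H' = 1.413974 (working shown to 6 dp, full precision carried).
The second survey: N=107, proportions 0.018692, 0.028037, 0.009346, 0.084112, 0.411215, 0.242991, 0.056075, 0.149533, giving H' = 1.581390.
Difference = |1.413974 − 1.581390| = 0.167416, i.e. 0.1674 to 4 decimal places.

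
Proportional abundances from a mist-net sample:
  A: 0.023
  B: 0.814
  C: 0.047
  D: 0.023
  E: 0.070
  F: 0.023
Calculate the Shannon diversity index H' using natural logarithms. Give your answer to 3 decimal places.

Each pᵢ ln pᵢ term (working shown to 5 dp, full precision carried): 0.023×(-3.77226)=-0.08676, 0.814×(-0.20579)=-0.16752, 0.047×(-3.05761)=-0.14371, 0.023×(-3.77226)=-0.08676, 0.07×(-2.65926)=-0.18615, 0.023×(-3.77226)=-0.08676.
Sum = -0.75766, so H' = 0.758.

0.758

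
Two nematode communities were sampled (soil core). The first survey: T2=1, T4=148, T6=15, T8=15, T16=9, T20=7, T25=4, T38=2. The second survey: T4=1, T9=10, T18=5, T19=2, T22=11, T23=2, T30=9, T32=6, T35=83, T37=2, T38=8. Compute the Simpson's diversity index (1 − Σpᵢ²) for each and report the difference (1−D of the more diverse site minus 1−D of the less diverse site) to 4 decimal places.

The first survey: N=201, proportions 0.0049751, 0.7363184, 0.0746269, 0.0746269, 0.0447761, 0.0348259, 0.0199005, 0.0099502, giving 1−D = 0.4429593 (working shown to 7 dp, full precision carried).
The second survey: N=139, proportions 0.0071942, 0.0719424, 0.0359712, 0.0143885, 0.0791367, 0.0143885, 0.0647482, 0.0431655, 0.5971223, 0.0143885, 0.057554, giving 1−D = 0.6206718.
Difference = |0.4429593 − 0.6206718| = 0.1777125, i.e. 0.1777 to 4 decimal places.

0.1777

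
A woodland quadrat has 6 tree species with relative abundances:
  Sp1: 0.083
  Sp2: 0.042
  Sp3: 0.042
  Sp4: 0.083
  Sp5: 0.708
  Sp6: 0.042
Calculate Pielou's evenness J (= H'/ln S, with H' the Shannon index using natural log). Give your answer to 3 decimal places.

0.590

H' = −Σ pᵢ ln pᵢ = −((-0.20658) + (-0.13314) + (-0.13314) + (-0.20658) + (-0.24448) + (-0.13314)) = 1.05707 (working shown to 5 dp, full precision carried).
With S = 6 species, ln S = 1.79176, so J = 1.05707/1.79176 = 0.58996, i.e. 0.590 to 3 decimal places.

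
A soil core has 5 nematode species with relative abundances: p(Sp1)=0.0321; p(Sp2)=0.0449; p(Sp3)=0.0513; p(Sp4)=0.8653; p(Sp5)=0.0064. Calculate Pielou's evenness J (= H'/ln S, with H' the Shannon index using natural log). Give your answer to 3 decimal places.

H' = −Σ pᵢ ln pᵢ = −((-0.11039) + (-0.13934) + (-0.15236) + (-0.12519) + (-0.03233)) = 0.55961 (working shown to 5 dp, full precision carried).
With S = 5 species, ln S = 1.60944, so J = 0.55961/1.60944 = 0.34771, i.e. 0.348 to 3 decimal places.

0.348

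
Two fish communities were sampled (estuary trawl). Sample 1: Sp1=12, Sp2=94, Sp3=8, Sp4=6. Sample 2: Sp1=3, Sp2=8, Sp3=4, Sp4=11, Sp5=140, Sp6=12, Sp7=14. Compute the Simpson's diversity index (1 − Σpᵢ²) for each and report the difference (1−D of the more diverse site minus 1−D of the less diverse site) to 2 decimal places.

Sample 1: N=120, proportions 0.1, 0.7833, 0.0667, 0.05, giving 1−D = 0.3694 (working shown to 4 dp, full precision carried).
Sample 2: N=192, proportions 0.0156, 0.0417, 0.0208, 0.0573, 0.7292, 0.0625, 0.0729, giving 1−D = 0.4534.
Difference = |0.3694 − 0.4534| = 0.0840, i.e. 0.08 to 2 decimal places.

0.08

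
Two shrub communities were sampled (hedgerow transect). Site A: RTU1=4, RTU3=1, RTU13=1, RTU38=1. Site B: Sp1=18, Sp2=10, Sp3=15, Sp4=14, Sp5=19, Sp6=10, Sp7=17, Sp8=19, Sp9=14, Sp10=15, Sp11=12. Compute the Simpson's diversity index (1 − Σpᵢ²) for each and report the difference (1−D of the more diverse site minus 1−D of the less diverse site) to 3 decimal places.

0.293

Site A: N=7, proportions 0.57143, 0.14286, 0.14286, 0.14286, giving 1−D = 0.61224 (working shown to 5 dp, full precision carried).
Site B: N=163, proportions 0.11043, 0.06135, 0.09202, 0.08589, 0.11656, 0.06135, 0.10429, 0.11656, 0.08589, 0.09202, 0.07362, giving 1−D = 0.90511.
Difference = |0.61224 − 0.90511| = 0.29287, i.e. 0.293 to 3 decimal places.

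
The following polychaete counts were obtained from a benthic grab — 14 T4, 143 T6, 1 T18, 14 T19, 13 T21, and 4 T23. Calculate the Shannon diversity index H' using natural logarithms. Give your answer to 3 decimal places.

Total N = 14+143+1+14+13+4 = 189, so the proportions are 0.07407, 0.75661, 0.00529, 0.07407, 0.06878, 0.02116 (working shown to 5 dp, full precision carried).
Each pᵢ ln pᵢ term: 0.07407×(-2.60269)=-0.19279, 0.75661×(-0.27890)=-0.21102, 0.00529×(-5.24175)=-0.02773, 0.07407×(-2.60269)=-0.19279, 0.06878×(-2.67680)=-0.18412, 0.02116×(-3.85545)=-0.08160.
Sum = -0.89005, so H' = 0.890.

0.890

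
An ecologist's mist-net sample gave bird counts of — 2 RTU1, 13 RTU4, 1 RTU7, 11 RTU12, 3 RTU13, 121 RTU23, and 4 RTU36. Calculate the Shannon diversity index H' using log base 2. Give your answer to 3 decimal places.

1.224

Total N = 2+13+1+11+3+121+4 = 155, so the proportions are 0.0129, 0.08387, 0.00645, 0.07097, 0.01935, 0.78065, 0.02581 (working shown to 5 dp, full precision carried).
Each pᵢ log₂ pᵢ term: 0.0129×(-6.27612)=-0.08098, 0.08387×(-3.57568)=-0.29990, 0.00645×(-7.27612)=-0.04694, 0.07097×(-3.81669)=-0.27086, 0.01935×(-5.69116)=-0.11015, 0.78065×(-0.35726)=-0.27889, 0.02581×(-5.27612)=-0.13616.
Sum = -1.22389, so H' = 1.224.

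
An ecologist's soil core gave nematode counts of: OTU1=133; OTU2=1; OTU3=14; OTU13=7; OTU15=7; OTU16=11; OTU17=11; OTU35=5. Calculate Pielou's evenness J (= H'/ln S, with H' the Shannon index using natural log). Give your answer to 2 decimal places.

0.55

Total N = 133+1+14+7+7+11+11+5 = 189, so the proportions are 0.7037, 0.0053, 0.0741, 0.037, 0.037, 0.0582, 0.0582, 0.0265 (working shown to 4 dp, full precision carried).
H' = −Σ pᵢ ln pᵢ = −((-0.2473) + (-0.0277) + (-0.1928) + (-0.1221) + (-0.1221) + (-0.1655) + (-0.1655) + (-0.0961)) = 1.1391.
With S = 8 species, ln S = 2.0794, so J = 1.1391/2.0794 = 0.5478, i.e. 0.55 to 2 decimal places.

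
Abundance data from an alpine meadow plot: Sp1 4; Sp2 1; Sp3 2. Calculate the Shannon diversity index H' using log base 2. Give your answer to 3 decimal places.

Total N = 4+1+2 = 7, so the proportions are 0.57143, 0.14286, 0.28571 (working shown to 5 dp, full precision carried).
Each pᵢ log₂ pᵢ term: 0.57143×(-0.80735)=-0.46135, 0.14286×(-2.80735)=-0.40105, 0.28571×(-1.80735)=-0.51639.
Sum = -1.37878, so H' = 1.379.

1.379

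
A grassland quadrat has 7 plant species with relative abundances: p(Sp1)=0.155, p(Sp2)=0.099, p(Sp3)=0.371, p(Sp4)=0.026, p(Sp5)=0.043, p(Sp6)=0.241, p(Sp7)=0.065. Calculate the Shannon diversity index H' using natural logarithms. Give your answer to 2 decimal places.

1.64

Each pᵢ ln pᵢ term (working shown to 4 dp, full precision carried): 0.155×(-1.8643)=-0.2890, 0.099×(-2.3126)=-0.2290, 0.371×(-0.9916)=-0.3679, 0.026×(-3.6497)=-0.0949, 0.043×(-3.1466)=-0.1353, 0.241×(-1.4230)=-0.3429, 0.065×(-2.7334)=-0.1777.
Sum = -1.6366, so H' = 1.64.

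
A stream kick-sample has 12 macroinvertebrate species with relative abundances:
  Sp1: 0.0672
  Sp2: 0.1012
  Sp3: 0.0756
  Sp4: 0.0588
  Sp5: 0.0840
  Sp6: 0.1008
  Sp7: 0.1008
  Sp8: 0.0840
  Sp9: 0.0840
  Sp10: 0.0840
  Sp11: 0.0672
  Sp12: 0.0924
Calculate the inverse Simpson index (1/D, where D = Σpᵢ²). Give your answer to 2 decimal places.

11.69

D = 0.0672² + 0.1012² + 0.0756² + 0.0588² + 0.084² + 0.1008² + 0.1008² + 0.084² + 0.084² + 0.084² + 0.0672² + 0.0924² = 0.0045158 + 0.0102414 + 0.0057154 + 0.0034574 + 0.0070560 + 0.0101606 + 0.0101606 + 0.0070560 + 0.0070560 + 0.0070560 + 0.0045158 + 0.0085378 = 0.0855290 (working shown to 7 dp, full precision carried).
So 1/D = 11.6919, i.e. 11.69 to 2 decimal places.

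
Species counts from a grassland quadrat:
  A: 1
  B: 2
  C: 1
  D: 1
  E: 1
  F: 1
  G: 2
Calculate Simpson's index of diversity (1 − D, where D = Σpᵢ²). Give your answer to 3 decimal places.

Total N = 1+2+1+1+1+1+2 = 9, so the proportions are 0.111111, 0.222222, 0.111111, 0.111111, 0.111111, 0.111111, 0.222222 (working shown to 6 dp, full precision carried).
D = 0.111111² + 0.222222² + 0.111111² + 0.111111² + 0.111111² + 0.111111² + 0.222222² = 0.012346 + 0.049383 + 0.012346 + 0.012346 + 0.012346 + 0.012346 + 0.049383 = 0.160494.
So 1 − D = 0.839506, i.e. 0.840 to 3 decimal places.

0.840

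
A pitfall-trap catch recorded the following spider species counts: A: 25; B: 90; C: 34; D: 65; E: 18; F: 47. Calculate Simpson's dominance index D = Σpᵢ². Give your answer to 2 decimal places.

0.21

Total N = 25+90+34+65+18+47 = 279, so the proportions are 0.0896, 0.3226, 0.1219, 0.233, 0.0645, 0.1685 (working shown to 4 dp, full precision carried).
D = 0.0896² + 0.3226² + 0.1219² + 0.233² + 0.0645² + 0.1685² = 0.0080 + 0.1041 + 0.0149 + 0.0543 + 0.0042 + 0.0284 = 0.2138.
To 2 decimal places, D = 0.21.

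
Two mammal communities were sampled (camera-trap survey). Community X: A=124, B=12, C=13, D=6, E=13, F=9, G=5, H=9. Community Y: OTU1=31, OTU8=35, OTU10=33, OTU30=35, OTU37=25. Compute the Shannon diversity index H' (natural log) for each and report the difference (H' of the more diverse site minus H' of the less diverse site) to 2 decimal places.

Community X: N=191, proportions 0.6492, 0.0628, 0.0681, 0.0314, 0.0681, 0.0471, 0.0262, 0.0471, giving H' = 1.3121 (working shown to 4 dp, full precision carried).
Community Y: N=159, proportions 0.195, 0.2201, 0.2075, 0.2201, 0.1572, giving H' = 1.6023.
Difference = |1.3121 − 1.6023| = 0.2902, i.e. 0.29 to 2 decimal places.

0.29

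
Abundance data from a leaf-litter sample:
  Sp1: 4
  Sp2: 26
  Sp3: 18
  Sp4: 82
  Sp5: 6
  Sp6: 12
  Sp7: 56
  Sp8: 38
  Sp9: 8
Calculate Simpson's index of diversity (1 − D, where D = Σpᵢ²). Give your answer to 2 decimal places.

Total N = 4+26+18+82+6+12+56+38+8 = 250, so the proportions are 0.016, 0.104, 0.072, 0.328, 0.024, 0.048, 0.224, 0.152, 0.032 (working shown to 4 dp, full precision carried).
D = 0.016² + 0.104² + 0.072² + 0.328² + 0.024² + 0.048² + 0.224² + 0.152² + 0.032² = 0.0003 + 0.0108 + 0.0052 + 0.1076 + 0.0006 + 0.0023 + 0.0502 + 0.0231 + 0.0010 = 0.2010.
So 1 − D = 0.7990, i.e. 0.80 to 2 decimal places.

0.80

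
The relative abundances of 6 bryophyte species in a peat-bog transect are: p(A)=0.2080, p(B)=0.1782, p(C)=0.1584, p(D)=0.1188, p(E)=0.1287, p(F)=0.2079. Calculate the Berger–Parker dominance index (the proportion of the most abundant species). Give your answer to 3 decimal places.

The largest proportion is 0.208, i.e. d = 0.208 to 3 decimal places.

0.208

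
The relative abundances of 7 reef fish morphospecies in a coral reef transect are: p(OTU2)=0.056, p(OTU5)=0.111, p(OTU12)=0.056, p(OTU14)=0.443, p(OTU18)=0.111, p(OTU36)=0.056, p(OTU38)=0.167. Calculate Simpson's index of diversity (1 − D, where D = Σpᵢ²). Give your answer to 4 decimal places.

0.7418

D = 0.056² + 0.111² + 0.056² + 0.443² + 0.111² + 0.056² + 0.167² = 0.003136 + 0.012321 + 0.003136 + 0.196249 + 0.012321 + 0.003136 + 0.027889 = 0.258188 (working shown to 6 dp, full precision carried).
So 1 − D = 0.741812, i.e. 0.7418 to 4 decimal places.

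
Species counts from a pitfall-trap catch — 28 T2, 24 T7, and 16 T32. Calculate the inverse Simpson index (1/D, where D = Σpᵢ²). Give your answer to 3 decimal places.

2.861

Total N = 28+24+16 = 68, so the proportions are 0.411765, 0.352941, 0.235294 (working shown to 6 dp, full precision carried).
D = 0.411765² + 0.352941² + 0.235294² = 0.169550 + 0.124567 + 0.055363 = 0.349481.
So 1/D = 2.86139, i.e. 2.861 to 3 decimal places.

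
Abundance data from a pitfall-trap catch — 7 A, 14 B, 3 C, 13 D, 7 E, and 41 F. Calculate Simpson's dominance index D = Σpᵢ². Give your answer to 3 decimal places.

Total N = 7+14+3+13+7+41 = 85, so the proportions are 0.08235, 0.16471, 0.03529, 0.15294, 0.08235, 0.48235 (working shown to 5 dp, full precision carried).
D = 0.08235² + 0.16471² + 0.03529² + 0.15294² + 0.08235² + 0.48235² = 0.00678 + 0.02713 + 0.00125 + 0.02339 + 0.00678 + 0.23266 = 0.29799.
To 3 decimal places, D = 0.298.

0.298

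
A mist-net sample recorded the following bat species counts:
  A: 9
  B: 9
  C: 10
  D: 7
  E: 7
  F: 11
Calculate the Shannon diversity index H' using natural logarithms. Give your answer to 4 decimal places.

Total N = 9+9+10+7+7+11 = 53, so the proportions are 0.169811, 0.169811, 0.188679, 0.132075, 0.132075, 0.207547 (working shown to 6 dp, full precision carried).
Each pᵢ ln pᵢ term: 0.169811×(-1.773067)=-0.301087, 0.169811×(-1.773067)=-0.301087, 0.188679×(-1.667707)=-0.314662, 0.132075×(-2.024382)=-0.267371, 0.132075×(-2.024382)=-0.267371, 0.207547×(-1.572397)=-0.326346.
Sum = -1.777924, so H' = 1.7779.

1.7779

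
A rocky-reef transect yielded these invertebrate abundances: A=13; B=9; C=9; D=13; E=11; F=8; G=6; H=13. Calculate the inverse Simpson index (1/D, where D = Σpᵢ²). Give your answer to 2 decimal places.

Total N = 13+9+9+13+11+8+6+13 = 82, so the proportions are 0.158537, 0.109756, 0.109756, 0.158537, 0.134146, 0.097561, 0.073171, 0.158537 (working shown to 6 dp, full precision carried).
D = 0.158537² + 0.109756² + 0.109756² + 0.158537² + 0.134146² + 0.097561² + 0.073171² + 0.158537² = 0.025134 + 0.012046 + 0.012046 + 0.025134 + 0.017995 + 0.009518 + 0.005354 + 0.025134 = 0.132362.
So 1/D = 7.5551, i.e. 7.56 to 2 decimal places.

7.56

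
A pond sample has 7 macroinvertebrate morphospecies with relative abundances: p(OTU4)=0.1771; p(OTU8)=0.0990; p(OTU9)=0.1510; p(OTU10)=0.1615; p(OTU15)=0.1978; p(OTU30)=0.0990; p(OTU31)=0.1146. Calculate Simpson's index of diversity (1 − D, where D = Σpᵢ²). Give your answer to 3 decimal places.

D = 0.1771² + 0.099² + 0.151² + 0.1615² + 0.1978² + 0.099² + 0.1146² = 0.03136 + 0.00980 + 0.02280 + 0.02608 + 0.03912 + 0.00980 + 0.01313 = 0.15211 (working shown to 5 dp, full precision carried).
So 1 − D = 0.84789, i.e. 0.848 to 3 decimal places.

0.848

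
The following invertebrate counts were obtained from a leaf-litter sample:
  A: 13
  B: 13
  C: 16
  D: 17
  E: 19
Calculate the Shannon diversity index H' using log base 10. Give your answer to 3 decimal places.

Total N = 13+13+16+17+19 = 78, so the proportions are 0.16667, 0.16667, 0.20513, 0.21795, 0.24359 (working shown to 5 dp, full precision carried).
Each pᵢ log₁₀ pᵢ term: 0.16667×(-0.77815)=-0.12969, 0.16667×(-0.77815)=-0.12969, 0.20513×(-0.68797)=-0.14112, 0.21795×(-0.66165)=-0.14420, 0.24359×(-0.61334)=-0.14940.
Sum = -0.69412, so H' = 0.694.

0.694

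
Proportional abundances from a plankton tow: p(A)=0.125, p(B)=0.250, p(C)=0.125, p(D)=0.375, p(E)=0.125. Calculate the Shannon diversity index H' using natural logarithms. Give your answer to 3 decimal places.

Each pᵢ ln pᵢ term (working shown to 5 dp, full precision carried): 0.125×(-2.07944)=-0.25993, 0.25×(-1.38629)=-0.34657, 0.125×(-2.07944)=-0.25993, 0.375×(-0.98083)=-0.36781, 0.125×(-2.07944)=-0.25993.
Sum = -1.49418, so H' = 1.494.

1.494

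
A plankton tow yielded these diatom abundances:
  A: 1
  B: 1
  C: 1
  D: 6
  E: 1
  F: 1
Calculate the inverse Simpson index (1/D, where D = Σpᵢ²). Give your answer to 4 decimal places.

Total N = 1+1+1+6+1+1 = 11, so the proportions are 0.0909091, 0.0909091, 0.0909091, 0.5454545, 0.0909091, 0.0909091 (working shown to 7 dp, full precision carried).
D = 0.0909091² + 0.0909091² + 0.0909091² + 0.5454545² + 0.0909091² + 0.0909091² = 0.0082645 + 0.0082645 + 0.0082645 + 0.2975207 + 0.0082645 + 0.0082645 = 0.3388430.
So 1/D = 2.951220, i.e. 2.9512 to 4 decimal places.

2.9512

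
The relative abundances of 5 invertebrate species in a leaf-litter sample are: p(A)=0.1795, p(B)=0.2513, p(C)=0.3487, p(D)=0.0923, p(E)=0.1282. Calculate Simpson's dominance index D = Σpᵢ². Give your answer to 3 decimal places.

D = 0.1795² + 0.2513² + 0.3487² + 0.0923² + 0.1282² = 0.03222 + 0.06315 + 0.12159 + 0.00852 + 0.01644 = 0.24192 (working shown to 5 dp, full precision carried).
To 3 decimal places, D = 0.242.

0.242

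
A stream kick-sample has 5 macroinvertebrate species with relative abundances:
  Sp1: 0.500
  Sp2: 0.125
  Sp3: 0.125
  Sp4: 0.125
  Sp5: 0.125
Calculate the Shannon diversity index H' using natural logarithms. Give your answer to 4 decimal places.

Each pᵢ ln pᵢ term (working shown to 6 dp, full precision carried): 0.5×(-0.693147)=-0.346574, 0.125×(-2.079442)=-0.259930, 0.125×(-2.079442)=-0.259930, 0.125×(-2.079442)=-0.259930, 0.125×(-2.079442)=-0.259930.
Sum = -1.386294, so H' = 1.3863.

1.3863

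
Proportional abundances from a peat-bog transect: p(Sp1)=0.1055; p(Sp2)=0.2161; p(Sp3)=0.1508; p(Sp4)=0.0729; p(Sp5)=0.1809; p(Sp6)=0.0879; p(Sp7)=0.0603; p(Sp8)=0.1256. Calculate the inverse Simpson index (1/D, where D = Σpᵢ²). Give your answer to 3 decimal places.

6.861

D = 0.1055² + 0.2161² + 0.1508² + 0.0729² + 0.1809² + 0.0879² + 0.0603² + 0.1256² = 0.0111302 + 0.0466992 + 0.0227406 + 0.0053144 + 0.0327248 + 0.0077264 + 0.0036361 + 0.0157754 = 0.1457472 (working shown to 7 dp, full precision carried).
So 1/D = 6.86120, i.e. 6.861 to 3 decimal places.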